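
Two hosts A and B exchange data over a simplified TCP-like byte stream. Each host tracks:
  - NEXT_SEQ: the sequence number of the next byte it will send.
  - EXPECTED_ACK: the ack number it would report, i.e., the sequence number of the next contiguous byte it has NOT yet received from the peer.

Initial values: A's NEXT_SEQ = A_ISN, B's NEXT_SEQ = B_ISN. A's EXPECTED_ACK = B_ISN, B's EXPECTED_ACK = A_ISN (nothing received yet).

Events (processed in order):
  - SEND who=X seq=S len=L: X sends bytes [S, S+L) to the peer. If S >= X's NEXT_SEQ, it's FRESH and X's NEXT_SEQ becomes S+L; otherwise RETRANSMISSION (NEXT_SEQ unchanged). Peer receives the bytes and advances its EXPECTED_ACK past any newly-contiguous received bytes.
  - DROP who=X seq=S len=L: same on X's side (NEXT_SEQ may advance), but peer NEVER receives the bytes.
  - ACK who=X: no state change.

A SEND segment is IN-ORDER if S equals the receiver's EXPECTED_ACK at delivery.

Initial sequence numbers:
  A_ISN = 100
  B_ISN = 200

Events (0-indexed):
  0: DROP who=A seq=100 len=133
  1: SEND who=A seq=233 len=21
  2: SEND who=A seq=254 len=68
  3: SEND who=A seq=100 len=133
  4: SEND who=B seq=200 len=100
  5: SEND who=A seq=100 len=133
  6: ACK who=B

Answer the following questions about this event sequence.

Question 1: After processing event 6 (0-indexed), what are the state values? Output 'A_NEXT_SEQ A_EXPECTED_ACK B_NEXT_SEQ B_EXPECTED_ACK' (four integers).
After event 0: A_seq=233 A_ack=200 B_seq=200 B_ack=100
After event 1: A_seq=254 A_ack=200 B_seq=200 B_ack=100
After event 2: A_seq=322 A_ack=200 B_seq=200 B_ack=100
After event 3: A_seq=322 A_ack=200 B_seq=200 B_ack=322
After event 4: A_seq=322 A_ack=300 B_seq=300 B_ack=322
After event 5: A_seq=322 A_ack=300 B_seq=300 B_ack=322
After event 6: A_seq=322 A_ack=300 B_seq=300 B_ack=322

322 300 300 322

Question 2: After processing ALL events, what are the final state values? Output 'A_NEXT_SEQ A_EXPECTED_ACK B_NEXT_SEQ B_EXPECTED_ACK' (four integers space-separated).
After event 0: A_seq=233 A_ack=200 B_seq=200 B_ack=100
After event 1: A_seq=254 A_ack=200 B_seq=200 B_ack=100
After event 2: A_seq=322 A_ack=200 B_seq=200 B_ack=100
After event 3: A_seq=322 A_ack=200 B_seq=200 B_ack=322
After event 4: A_seq=322 A_ack=300 B_seq=300 B_ack=322
After event 5: A_seq=322 A_ack=300 B_seq=300 B_ack=322
After event 6: A_seq=322 A_ack=300 B_seq=300 B_ack=322

Answer: 322 300 300 322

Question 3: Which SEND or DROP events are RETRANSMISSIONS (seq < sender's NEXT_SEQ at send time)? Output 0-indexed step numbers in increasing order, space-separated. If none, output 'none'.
Step 0: DROP seq=100 -> fresh
Step 1: SEND seq=233 -> fresh
Step 2: SEND seq=254 -> fresh
Step 3: SEND seq=100 -> retransmit
Step 4: SEND seq=200 -> fresh
Step 5: SEND seq=100 -> retransmit

Answer: 3 5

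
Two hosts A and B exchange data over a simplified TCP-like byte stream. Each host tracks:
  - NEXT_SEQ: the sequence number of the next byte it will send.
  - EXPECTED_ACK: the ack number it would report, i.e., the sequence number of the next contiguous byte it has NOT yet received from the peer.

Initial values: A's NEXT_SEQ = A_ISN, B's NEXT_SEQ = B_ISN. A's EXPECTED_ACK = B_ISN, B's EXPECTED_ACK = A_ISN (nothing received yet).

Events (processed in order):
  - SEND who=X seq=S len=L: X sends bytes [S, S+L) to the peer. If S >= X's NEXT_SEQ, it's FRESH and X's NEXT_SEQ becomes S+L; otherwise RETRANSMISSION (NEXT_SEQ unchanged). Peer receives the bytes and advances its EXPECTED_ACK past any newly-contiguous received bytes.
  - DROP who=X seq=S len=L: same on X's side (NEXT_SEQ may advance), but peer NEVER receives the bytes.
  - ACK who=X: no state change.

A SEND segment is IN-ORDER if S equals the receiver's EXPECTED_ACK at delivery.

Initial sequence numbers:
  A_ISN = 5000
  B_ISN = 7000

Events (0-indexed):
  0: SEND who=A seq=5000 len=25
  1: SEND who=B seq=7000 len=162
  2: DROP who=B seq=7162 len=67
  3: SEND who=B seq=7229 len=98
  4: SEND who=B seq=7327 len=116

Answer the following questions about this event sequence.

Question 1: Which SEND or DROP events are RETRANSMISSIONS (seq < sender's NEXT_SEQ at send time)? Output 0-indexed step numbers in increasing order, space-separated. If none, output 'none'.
Answer: none

Derivation:
Step 0: SEND seq=5000 -> fresh
Step 1: SEND seq=7000 -> fresh
Step 2: DROP seq=7162 -> fresh
Step 3: SEND seq=7229 -> fresh
Step 4: SEND seq=7327 -> fresh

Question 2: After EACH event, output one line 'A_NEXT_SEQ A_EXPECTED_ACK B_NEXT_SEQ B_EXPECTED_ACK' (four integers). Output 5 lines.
5025 7000 7000 5025
5025 7162 7162 5025
5025 7162 7229 5025
5025 7162 7327 5025
5025 7162 7443 5025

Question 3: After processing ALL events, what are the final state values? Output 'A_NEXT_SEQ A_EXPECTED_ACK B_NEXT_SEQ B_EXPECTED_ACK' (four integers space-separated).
Answer: 5025 7162 7443 5025

Derivation:
After event 0: A_seq=5025 A_ack=7000 B_seq=7000 B_ack=5025
After event 1: A_seq=5025 A_ack=7162 B_seq=7162 B_ack=5025
After event 2: A_seq=5025 A_ack=7162 B_seq=7229 B_ack=5025
After event 3: A_seq=5025 A_ack=7162 B_seq=7327 B_ack=5025
After event 4: A_seq=5025 A_ack=7162 B_seq=7443 B_ack=5025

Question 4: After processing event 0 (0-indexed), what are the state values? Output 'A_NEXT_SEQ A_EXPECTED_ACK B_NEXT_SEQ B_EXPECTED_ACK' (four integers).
After event 0: A_seq=5025 A_ack=7000 B_seq=7000 B_ack=5025

5025 7000 7000 5025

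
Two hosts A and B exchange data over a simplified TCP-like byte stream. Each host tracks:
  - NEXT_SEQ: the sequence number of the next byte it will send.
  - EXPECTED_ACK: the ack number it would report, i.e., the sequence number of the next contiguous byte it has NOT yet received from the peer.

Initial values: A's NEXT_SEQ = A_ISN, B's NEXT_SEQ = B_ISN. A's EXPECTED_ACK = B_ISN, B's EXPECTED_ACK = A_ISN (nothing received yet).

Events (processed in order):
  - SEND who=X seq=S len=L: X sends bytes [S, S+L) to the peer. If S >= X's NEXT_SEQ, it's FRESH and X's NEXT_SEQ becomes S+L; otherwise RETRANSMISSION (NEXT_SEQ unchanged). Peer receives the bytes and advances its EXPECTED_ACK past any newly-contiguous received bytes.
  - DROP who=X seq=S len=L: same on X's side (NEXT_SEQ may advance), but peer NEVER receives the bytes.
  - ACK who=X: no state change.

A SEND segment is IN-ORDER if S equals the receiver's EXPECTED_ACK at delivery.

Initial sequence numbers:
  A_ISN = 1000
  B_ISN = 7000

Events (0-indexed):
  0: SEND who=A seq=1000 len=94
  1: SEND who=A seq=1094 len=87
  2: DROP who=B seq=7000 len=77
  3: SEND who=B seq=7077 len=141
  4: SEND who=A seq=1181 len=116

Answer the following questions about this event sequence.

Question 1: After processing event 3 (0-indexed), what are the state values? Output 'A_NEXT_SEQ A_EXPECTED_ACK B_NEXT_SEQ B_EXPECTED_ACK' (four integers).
After event 0: A_seq=1094 A_ack=7000 B_seq=7000 B_ack=1094
After event 1: A_seq=1181 A_ack=7000 B_seq=7000 B_ack=1181
After event 2: A_seq=1181 A_ack=7000 B_seq=7077 B_ack=1181
After event 3: A_seq=1181 A_ack=7000 B_seq=7218 B_ack=1181

1181 7000 7218 1181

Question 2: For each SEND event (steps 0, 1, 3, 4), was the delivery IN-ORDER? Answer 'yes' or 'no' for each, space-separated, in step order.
Answer: yes yes no yes

Derivation:
Step 0: SEND seq=1000 -> in-order
Step 1: SEND seq=1094 -> in-order
Step 3: SEND seq=7077 -> out-of-order
Step 4: SEND seq=1181 -> in-order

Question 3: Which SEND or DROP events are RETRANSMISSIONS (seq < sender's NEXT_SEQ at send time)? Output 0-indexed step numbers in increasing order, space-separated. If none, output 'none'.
Answer: none

Derivation:
Step 0: SEND seq=1000 -> fresh
Step 1: SEND seq=1094 -> fresh
Step 2: DROP seq=7000 -> fresh
Step 3: SEND seq=7077 -> fresh
Step 4: SEND seq=1181 -> fresh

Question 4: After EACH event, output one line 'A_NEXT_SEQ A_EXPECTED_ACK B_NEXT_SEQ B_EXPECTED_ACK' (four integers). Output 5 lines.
1094 7000 7000 1094
1181 7000 7000 1181
1181 7000 7077 1181
1181 7000 7218 1181
1297 7000 7218 1297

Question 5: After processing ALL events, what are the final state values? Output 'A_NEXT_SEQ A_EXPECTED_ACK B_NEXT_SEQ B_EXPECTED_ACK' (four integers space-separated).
Answer: 1297 7000 7218 1297

Derivation:
After event 0: A_seq=1094 A_ack=7000 B_seq=7000 B_ack=1094
After event 1: A_seq=1181 A_ack=7000 B_seq=7000 B_ack=1181
After event 2: A_seq=1181 A_ack=7000 B_seq=7077 B_ack=1181
After event 3: A_seq=1181 A_ack=7000 B_seq=7218 B_ack=1181
After event 4: A_seq=1297 A_ack=7000 B_seq=7218 B_ack=1297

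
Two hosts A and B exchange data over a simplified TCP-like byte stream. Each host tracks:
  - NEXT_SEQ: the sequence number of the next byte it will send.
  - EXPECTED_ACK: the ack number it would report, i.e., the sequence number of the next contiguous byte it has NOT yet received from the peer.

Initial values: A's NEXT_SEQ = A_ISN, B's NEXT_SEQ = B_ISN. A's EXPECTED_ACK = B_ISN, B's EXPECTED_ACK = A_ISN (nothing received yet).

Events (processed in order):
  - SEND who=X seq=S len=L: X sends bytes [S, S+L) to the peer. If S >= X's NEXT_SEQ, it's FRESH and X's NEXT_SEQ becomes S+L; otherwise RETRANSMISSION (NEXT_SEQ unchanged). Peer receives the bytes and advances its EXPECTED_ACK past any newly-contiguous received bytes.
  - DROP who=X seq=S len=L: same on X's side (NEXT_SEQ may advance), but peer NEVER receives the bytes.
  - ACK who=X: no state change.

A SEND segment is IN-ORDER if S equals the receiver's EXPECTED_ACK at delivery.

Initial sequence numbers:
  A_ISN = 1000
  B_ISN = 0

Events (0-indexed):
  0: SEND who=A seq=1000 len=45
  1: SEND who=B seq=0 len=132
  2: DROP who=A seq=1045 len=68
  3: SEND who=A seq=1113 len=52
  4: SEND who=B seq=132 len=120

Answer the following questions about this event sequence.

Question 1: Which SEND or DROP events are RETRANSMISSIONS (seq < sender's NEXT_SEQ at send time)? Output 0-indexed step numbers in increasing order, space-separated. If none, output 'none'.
Step 0: SEND seq=1000 -> fresh
Step 1: SEND seq=0 -> fresh
Step 2: DROP seq=1045 -> fresh
Step 3: SEND seq=1113 -> fresh
Step 4: SEND seq=132 -> fresh

Answer: none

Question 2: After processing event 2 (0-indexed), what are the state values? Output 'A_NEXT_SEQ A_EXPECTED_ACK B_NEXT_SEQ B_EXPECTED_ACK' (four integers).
After event 0: A_seq=1045 A_ack=0 B_seq=0 B_ack=1045
After event 1: A_seq=1045 A_ack=132 B_seq=132 B_ack=1045
After event 2: A_seq=1113 A_ack=132 B_seq=132 B_ack=1045

1113 132 132 1045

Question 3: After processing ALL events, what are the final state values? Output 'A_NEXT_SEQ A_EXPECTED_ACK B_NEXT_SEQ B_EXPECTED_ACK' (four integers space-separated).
Answer: 1165 252 252 1045

Derivation:
After event 0: A_seq=1045 A_ack=0 B_seq=0 B_ack=1045
After event 1: A_seq=1045 A_ack=132 B_seq=132 B_ack=1045
After event 2: A_seq=1113 A_ack=132 B_seq=132 B_ack=1045
After event 3: A_seq=1165 A_ack=132 B_seq=132 B_ack=1045
After event 4: A_seq=1165 A_ack=252 B_seq=252 B_ack=1045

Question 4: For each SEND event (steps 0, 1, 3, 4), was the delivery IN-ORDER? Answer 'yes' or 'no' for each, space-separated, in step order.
Answer: yes yes no yes

Derivation:
Step 0: SEND seq=1000 -> in-order
Step 1: SEND seq=0 -> in-order
Step 3: SEND seq=1113 -> out-of-order
Step 4: SEND seq=132 -> in-order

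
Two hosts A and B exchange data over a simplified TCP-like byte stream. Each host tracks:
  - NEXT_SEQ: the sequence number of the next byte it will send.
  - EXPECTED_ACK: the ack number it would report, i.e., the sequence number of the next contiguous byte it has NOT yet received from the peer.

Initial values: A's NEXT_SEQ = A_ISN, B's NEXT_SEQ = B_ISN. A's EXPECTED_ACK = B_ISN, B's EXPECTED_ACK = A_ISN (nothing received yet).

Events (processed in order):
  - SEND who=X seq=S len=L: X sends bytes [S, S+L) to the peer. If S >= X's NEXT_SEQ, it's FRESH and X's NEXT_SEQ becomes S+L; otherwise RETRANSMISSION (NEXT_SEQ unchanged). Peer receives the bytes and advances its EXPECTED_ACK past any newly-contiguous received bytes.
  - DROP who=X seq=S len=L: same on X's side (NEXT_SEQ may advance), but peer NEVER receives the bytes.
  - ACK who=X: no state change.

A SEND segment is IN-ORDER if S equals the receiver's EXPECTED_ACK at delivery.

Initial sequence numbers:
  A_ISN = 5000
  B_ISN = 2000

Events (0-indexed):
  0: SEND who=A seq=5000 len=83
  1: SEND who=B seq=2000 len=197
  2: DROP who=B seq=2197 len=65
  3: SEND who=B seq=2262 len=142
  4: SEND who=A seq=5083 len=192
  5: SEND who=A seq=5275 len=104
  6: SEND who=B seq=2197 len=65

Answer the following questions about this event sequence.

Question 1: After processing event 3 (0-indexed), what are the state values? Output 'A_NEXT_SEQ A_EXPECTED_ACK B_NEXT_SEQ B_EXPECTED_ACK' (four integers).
After event 0: A_seq=5083 A_ack=2000 B_seq=2000 B_ack=5083
After event 1: A_seq=5083 A_ack=2197 B_seq=2197 B_ack=5083
After event 2: A_seq=5083 A_ack=2197 B_seq=2262 B_ack=5083
After event 3: A_seq=5083 A_ack=2197 B_seq=2404 B_ack=5083

5083 2197 2404 5083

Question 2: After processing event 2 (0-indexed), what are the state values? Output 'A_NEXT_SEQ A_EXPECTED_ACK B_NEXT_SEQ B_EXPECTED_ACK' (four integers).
After event 0: A_seq=5083 A_ack=2000 B_seq=2000 B_ack=5083
After event 1: A_seq=5083 A_ack=2197 B_seq=2197 B_ack=5083
After event 2: A_seq=5083 A_ack=2197 B_seq=2262 B_ack=5083

5083 2197 2262 5083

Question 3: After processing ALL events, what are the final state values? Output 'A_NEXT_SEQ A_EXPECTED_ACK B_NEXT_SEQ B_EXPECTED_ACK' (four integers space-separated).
Answer: 5379 2404 2404 5379

Derivation:
After event 0: A_seq=5083 A_ack=2000 B_seq=2000 B_ack=5083
After event 1: A_seq=5083 A_ack=2197 B_seq=2197 B_ack=5083
After event 2: A_seq=5083 A_ack=2197 B_seq=2262 B_ack=5083
After event 3: A_seq=5083 A_ack=2197 B_seq=2404 B_ack=5083
After event 4: A_seq=5275 A_ack=2197 B_seq=2404 B_ack=5275
After event 5: A_seq=5379 A_ack=2197 B_seq=2404 B_ack=5379
After event 6: A_seq=5379 A_ack=2404 B_seq=2404 B_ack=5379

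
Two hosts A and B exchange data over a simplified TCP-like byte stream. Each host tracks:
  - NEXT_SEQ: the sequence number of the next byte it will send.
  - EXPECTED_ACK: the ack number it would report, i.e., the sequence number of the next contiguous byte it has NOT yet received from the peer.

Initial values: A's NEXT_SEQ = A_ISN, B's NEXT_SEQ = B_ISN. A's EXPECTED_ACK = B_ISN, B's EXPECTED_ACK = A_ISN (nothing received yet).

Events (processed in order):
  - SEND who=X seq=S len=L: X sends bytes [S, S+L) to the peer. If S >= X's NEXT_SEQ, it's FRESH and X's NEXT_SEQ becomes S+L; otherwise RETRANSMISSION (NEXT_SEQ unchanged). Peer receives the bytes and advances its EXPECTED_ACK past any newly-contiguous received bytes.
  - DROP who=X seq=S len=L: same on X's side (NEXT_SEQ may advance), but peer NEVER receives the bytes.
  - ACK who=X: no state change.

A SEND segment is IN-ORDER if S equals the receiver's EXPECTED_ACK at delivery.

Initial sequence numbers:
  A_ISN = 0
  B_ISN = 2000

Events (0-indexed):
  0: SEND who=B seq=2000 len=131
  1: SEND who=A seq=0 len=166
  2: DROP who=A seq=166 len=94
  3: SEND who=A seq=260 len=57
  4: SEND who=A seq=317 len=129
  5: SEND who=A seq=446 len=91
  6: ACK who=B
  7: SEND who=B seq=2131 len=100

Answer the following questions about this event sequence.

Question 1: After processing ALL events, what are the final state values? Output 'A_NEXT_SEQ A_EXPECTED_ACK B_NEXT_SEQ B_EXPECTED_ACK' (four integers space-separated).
Answer: 537 2231 2231 166

Derivation:
After event 0: A_seq=0 A_ack=2131 B_seq=2131 B_ack=0
After event 1: A_seq=166 A_ack=2131 B_seq=2131 B_ack=166
After event 2: A_seq=260 A_ack=2131 B_seq=2131 B_ack=166
After event 3: A_seq=317 A_ack=2131 B_seq=2131 B_ack=166
After event 4: A_seq=446 A_ack=2131 B_seq=2131 B_ack=166
After event 5: A_seq=537 A_ack=2131 B_seq=2131 B_ack=166
After event 6: A_seq=537 A_ack=2131 B_seq=2131 B_ack=166
After event 7: A_seq=537 A_ack=2231 B_seq=2231 B_ack=166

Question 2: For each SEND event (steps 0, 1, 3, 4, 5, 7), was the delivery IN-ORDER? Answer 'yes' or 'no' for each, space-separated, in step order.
Step 0: SEND seq=2000 -> in-order
Step 1: SEND seq=0 -> in-order
Step 3: SEND seq=260 -> out-of-order
Step 4: SEND seq=317 -> out-of-order
Step 5: SEND seq=446 -> out-of-order
Step 7: SEND seq=2131 -> in-order

Answer: yes yes no no no yes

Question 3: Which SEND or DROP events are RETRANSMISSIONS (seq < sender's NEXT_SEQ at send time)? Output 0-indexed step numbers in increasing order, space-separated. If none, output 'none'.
Answer: none

Derivation:
Step 0: SEND seq=2000 -> fresh
Step 1: SEND seq=0 -> fresh
Step 2: DROP seq=166 -> fresh
Step 3: SEND seq=260 -> fresh
Step 4: SEND seq=317 -> fresh
Step 5: SEND seq=446 -> fresh
Step 7: SEND seq=2131 -> fresh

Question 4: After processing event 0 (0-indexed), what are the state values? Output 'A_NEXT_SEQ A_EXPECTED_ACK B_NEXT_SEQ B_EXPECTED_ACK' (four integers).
After event 0: A_seq=0 A_ack=2131 B_seq=2131 B_ack=0

0 2131 2131 0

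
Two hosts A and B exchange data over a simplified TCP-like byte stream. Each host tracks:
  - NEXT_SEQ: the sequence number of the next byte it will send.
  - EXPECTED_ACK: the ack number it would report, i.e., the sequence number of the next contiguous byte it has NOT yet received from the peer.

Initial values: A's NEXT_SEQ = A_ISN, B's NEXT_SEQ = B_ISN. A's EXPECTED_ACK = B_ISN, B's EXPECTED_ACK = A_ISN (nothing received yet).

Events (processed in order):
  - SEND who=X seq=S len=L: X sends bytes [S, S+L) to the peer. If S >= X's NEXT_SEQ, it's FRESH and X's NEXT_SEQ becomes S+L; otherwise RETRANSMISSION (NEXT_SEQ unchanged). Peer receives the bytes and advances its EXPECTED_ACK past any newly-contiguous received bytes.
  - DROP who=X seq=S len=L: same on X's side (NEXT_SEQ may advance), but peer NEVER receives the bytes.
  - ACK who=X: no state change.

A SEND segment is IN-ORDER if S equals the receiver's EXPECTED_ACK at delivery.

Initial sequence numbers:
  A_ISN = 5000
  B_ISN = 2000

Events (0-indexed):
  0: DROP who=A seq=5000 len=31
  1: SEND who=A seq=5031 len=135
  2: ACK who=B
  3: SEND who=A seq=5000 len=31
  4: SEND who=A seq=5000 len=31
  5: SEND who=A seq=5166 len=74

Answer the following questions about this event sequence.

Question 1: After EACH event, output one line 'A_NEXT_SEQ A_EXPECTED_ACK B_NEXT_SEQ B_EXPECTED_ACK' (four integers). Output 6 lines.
5031 2000 2000 5000
5166 2000 2000 5000
5166 2000 2000 5000
5166 2000 2000 5166
5166 2000 2000 5166
5240 2000 2000 5240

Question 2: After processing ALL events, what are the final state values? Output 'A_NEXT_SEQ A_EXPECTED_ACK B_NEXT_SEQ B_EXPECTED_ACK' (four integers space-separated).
Answer: 5240 2000 2000 5240

Derivation:
After event 0: A_seq=5031 A_ack=2000 B_seq=2000 B_ack=5000
After event 1: A_seq=5166 A_ack=2000 B_seq=2000 B_ack=5000
After event 2: A_seq=5166 A_ack=2000 B_seq=2000 B_ack=5000
After event 3: A_seq=5166 A_ack=2000 B_seq=2000 B_ack=5166
After event 4: A_seq=5166 A_ack=2000 B_seq=2000 B_ack=5166
After event 5: A_seq=5240 A_ack=2000 B_seq=2000 B_ack=5240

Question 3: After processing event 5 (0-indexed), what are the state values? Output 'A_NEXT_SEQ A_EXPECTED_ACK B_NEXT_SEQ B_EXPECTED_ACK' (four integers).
After event 0: A_seq=5031 A_ack=2000 B_seq=2000 B_ack=5000
After event 1: A_seq=5166 A_ack=2000 B_seq=2000 B_ack=5000
After event 2: A_seq=5166 A_ack=2000 B_seq=2000 B_ack=5000
After event 3: A_seq=5166 A_ack=2000 B_seq=2000 B_ack=5166
After event 4: A_seq=5166 A_ack=2000 B_seq=2000 B_ack=5166
After event 5: A_seq=5240 A_ack=2000 B_seq=2000 B_ack=5240

5240 2000 2000 5240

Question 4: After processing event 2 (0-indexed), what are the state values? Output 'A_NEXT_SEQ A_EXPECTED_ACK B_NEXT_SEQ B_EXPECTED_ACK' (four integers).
After event 0: A_seq=5031 A_ack=2000 B_seq=2000 B_ack=5000
After event 1: A_seq=5166 A_ack=2000 B_seq=2000 B_ack=5000
After event 2: A_seq=5166 A_ack=2000 B_seq=2000 B_ack=5000

5166 2000 2000 5000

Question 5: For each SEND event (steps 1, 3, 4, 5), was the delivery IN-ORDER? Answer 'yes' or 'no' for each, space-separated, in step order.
Answer: no yes no yes

Derivation:
Step 1: SEND seq=5031 -> out-of-order
Step 3: SEND seq=5000 -> in-order
Step 4: SEND seq=5000 -> out-of-order
Step 5: SEND seq=5166 -> in-order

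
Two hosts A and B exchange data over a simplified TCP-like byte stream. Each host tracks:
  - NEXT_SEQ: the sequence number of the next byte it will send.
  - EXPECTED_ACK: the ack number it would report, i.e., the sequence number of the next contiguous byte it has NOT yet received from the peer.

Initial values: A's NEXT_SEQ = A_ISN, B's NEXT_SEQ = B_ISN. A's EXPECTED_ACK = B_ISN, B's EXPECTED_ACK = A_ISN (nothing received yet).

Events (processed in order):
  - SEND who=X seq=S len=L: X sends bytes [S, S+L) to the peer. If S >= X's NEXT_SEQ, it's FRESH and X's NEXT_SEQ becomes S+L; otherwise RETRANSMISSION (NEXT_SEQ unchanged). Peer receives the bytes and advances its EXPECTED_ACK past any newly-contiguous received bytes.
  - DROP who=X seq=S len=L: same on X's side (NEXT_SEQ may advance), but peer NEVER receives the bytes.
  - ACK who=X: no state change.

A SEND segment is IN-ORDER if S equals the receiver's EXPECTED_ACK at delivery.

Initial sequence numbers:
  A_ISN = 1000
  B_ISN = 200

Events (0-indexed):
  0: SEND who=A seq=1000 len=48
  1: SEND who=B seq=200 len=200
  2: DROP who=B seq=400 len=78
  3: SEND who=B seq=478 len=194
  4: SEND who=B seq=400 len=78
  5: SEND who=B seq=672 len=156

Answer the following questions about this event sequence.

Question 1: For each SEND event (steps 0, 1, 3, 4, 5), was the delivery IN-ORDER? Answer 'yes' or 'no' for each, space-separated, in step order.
Step 0: SEND seq=1000 -> in-order
Step 1: SEND seq=200 -> in-order
Step 3: SEND seq=478 -> out-of-order
Step 4: SEND seq=400 -> in-order
Step 5: SEND seq=672 -> in-order

Answer: yes yes no yes yes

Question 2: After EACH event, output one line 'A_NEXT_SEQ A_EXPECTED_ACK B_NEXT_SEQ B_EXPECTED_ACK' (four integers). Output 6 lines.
1048 200 200 1048
1048 400 400 1048
1048 400 478 1048
1048 400 672 1048
1048 672 672 1048
1048 828 828 1048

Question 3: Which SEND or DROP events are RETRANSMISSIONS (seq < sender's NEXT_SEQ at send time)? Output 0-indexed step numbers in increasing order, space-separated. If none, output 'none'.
Answer: 4

Derivation:
Step 0: SEND seq=1000 -> fresh
Step 1: SEND seq=200 -> fresh
Step 2: DROP seq=400 -> fresh
Step 3: SEND seq=478 -> fresh
Step 4: SEND seq=400 -> retransmit
Step 5: SEND seq=672 -> fresh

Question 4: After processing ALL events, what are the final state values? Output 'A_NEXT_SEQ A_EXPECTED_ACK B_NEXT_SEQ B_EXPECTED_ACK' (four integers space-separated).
After event 0: A_seq=1048 A_ack=200 B_seq=200 B_ack=1048
After event 1: A_seq=1048 A_ack=400 B_seq=400 B_ack=1048
After event 2: A_seq=1048 A_ack=400 B_seq=478 B_ack=1048
After event 3: A_seq=1048 A_ack=400 B_seq=672 B_ack=1048
After event 4: A_seq=1048 A_ack=672 B_seq=672 B_ack=1048
After event 5: A_seq=1048 A_ack=828 B_seq=828 B_ack=1048

Answer: 1048 828 828 1048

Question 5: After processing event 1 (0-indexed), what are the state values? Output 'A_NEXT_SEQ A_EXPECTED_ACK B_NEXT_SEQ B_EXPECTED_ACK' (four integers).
After event 0: A_seq=1048 A_ack=200 B_seq=200 B_ack=1048
After event 1: A_seq=1048 A_ack=400 B_seq=400 B_ack=1048

1048 400 400 1048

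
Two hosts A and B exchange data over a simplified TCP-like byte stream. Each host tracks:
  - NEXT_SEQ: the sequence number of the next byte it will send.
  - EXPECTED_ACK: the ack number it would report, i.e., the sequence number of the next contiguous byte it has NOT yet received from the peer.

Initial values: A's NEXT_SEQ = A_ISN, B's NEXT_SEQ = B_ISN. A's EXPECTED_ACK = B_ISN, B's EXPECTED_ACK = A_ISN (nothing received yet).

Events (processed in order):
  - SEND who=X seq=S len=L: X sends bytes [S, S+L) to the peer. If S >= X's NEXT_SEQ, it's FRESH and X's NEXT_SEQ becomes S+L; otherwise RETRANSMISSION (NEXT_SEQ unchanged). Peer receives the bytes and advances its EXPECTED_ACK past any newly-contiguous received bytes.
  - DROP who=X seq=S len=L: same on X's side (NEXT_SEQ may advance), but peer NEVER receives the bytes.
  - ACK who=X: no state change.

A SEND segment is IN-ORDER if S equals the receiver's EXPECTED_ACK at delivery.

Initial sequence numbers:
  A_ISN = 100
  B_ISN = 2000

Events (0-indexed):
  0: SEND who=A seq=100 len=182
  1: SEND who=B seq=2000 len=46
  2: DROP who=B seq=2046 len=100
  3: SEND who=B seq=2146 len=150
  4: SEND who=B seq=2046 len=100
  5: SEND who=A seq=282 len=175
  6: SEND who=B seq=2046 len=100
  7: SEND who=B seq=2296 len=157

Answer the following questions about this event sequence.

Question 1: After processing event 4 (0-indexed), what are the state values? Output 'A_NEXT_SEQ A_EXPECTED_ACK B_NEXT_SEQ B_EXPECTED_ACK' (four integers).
After event 0: A_seq=282 A_ack=2000 B_seq=2000 B_ack=282
After event 1: A_seq=282 A_ack=2046 B_seq=2046 B_ack=282
After event 2: A_seq=282 A_ack=2046 B_seq=2146 B_ack=282
After event 3: A_seq=282 A_ack=2046 B_seq=2296 B_ack=282
After event 4: A_seq=282 A_ack=2296 B_seq=2296 B_ack=282

282 2296 2296 282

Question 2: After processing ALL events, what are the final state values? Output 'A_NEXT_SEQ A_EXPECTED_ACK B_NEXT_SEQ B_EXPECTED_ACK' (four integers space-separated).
Answer: 457 2453 2453 457

Derivation:
After event 0: A_seq=282 A_ack=2000 B_seq=2000 B_ack=282
After event 1: A_seq=282 A_ack=2046 B_seq=2046 B_ack=282
After event 2: A_seq=282 A_ack=2046 B_seq=2146 B_ack=282
After event 3: A_seq=282 A_ack=2046 B_seq=2296 B_ack=282
After event 4: A_seq=282 A_ack=2296 B_seq=2296 B_ack=282
After event 5: A_seq=457 A_ack=2296 B_seq=2296 B_ack=457
After event 6: A_seq=457 A_ack=2296 B_seq=2296 B_ack=457
After event 7: A_seq=457 A_ack=2453 B_seq=2453 B_ack=457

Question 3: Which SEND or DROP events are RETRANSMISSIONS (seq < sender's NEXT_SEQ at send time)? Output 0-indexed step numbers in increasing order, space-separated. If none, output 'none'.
Step 0: SEND seq=100 -> fresh
Step 1: SEND seq=2000 -> fresh
Step 2: DROP seq=2046 -> fresh
Step 3: SEND seq=2146 -> fresh
Step 4: SEND seq=2046 -> retransmit
Step 5: SEND seq=282 -> fresh
Step 6: SEND seq=2046 -> retransmit
Step 7: SEND seq=2296 -> fresh

Answer: 4 6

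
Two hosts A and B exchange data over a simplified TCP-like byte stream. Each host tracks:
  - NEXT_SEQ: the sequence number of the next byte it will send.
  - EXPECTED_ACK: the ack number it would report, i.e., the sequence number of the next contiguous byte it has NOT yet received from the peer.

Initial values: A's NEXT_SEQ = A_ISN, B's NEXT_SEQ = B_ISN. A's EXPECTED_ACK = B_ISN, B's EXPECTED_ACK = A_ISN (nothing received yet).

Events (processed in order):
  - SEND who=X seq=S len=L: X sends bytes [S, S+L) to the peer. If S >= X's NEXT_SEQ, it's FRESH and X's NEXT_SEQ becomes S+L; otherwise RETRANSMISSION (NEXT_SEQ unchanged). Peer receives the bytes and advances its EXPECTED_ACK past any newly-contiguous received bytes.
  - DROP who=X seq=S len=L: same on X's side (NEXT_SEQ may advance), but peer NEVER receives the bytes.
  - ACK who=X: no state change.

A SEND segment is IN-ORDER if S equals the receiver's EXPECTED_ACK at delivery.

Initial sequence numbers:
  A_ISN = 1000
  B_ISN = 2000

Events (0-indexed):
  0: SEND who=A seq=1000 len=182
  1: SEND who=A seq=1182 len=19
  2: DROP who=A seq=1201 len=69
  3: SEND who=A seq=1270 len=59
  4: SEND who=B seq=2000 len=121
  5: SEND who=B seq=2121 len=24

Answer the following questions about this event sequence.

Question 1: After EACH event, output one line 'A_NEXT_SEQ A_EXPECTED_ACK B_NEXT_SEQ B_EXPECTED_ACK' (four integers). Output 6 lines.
1182 2000 2000 1182
1201 2000 2000 1201
1270 2000 2000 1201
1329 2000 2000 1201
1329 2121 2121 1201
1329 2145 2145 1201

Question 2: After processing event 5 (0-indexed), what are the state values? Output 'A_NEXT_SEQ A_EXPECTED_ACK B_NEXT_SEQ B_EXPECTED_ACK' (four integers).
After event 0: A_seq=1182 A_ack=2000 B_seq=2000 B_ack=1182
After event 1: A_seq=1201 A_ack=2000 B_seq=2000 B_ack=1201
After event 2: A_seq=1270 A_ack=2000 B_seq=2000 B_ack=1201
After event 3: A_seq=1329 A_ack=2000 B_seq=2000 B_ack=1201
After event 4: A_seq=1329 A_ack=2121 B_seq=2121 B_ack=1201
After event 5: A_seq=1329 A_ack=2145 B_seq=2145 B_ack=1201

1329 2145 2145 1201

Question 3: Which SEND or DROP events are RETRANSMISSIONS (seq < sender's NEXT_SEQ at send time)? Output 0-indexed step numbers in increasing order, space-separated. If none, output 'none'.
Answer: none

Derivation:
Step 0: SEND seq=1000 -> fresh
Step 1: SEND seq=1182 -> fresh
Step 2: DROP seq=1201 -> fresh
Step 3: SEND seq=1270 -> fresh
Step 4: SEND seq=2000 -> fresh
Step 5: SEND seq=2121 -> fresh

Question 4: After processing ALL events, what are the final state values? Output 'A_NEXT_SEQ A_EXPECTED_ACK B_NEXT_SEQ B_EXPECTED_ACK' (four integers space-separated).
Answer: 1329 2145 2145 1201

Derivation:
After event 0: A_seq=1182 A_ack=2000 B_seq=2000 B_ack=1182
After event 1: A_seq=1201 A_ack=2000 B_seq=2000 B_ack=1201
After event 2: A_seq=1270 A_ack=2000 B_seq=2000 B_ack=1201
After event 3: A_seq=1329 A_ack=2000 B_seq=2000 B_ack=1201
After event 4: A_seq=1329 A_ack=2121 B_seq=2121 B_ack=1201
After event 5: A_seq=1329 A_ack=2145 B_seq=2145 B_ack=1201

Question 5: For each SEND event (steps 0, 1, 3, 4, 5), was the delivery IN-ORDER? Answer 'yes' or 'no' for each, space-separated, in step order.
Step 0: SEND seq=1000 -> in-order
Step 1: SEND seq=1182 -> in-order
Step 3: SEND seq=1270 -> out-of-order
Step 4: SEND seq=2000 -> in-order
Step 5: SEND seq=2121 -> in-order

Answer: yes yes no yes yes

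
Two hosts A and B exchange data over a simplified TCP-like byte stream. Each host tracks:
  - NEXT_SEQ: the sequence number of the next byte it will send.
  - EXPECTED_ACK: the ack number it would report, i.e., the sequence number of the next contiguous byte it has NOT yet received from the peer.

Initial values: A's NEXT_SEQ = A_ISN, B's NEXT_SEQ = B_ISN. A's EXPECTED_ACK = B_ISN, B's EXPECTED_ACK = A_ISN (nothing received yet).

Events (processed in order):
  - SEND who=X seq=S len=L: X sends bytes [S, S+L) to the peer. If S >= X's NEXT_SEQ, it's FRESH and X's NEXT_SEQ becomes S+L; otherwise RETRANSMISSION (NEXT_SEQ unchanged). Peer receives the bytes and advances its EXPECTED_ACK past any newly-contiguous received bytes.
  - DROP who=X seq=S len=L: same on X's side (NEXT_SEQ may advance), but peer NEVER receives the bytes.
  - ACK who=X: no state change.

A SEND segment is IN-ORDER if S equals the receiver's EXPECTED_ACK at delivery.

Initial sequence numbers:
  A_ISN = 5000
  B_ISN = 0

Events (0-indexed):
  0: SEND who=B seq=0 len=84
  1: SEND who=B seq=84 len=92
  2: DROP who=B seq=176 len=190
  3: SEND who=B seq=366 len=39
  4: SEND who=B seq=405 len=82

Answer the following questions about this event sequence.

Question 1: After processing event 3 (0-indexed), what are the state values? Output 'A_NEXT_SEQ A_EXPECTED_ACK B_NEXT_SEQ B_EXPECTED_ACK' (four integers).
After event 0: A_seq=5000 A_ack=84 B_seq=84 B_ack=5000
After event 1: A_seq=5000 A_ack=176 B_seq=176 B_ack=5000
After event 2: A_seq=5000 A_ack=176 B_seq=366 B_ack=5000
After event 3: A_seq=5000 A_ack=176 B_seq=405 B_ack=5000

5000 176 405 5000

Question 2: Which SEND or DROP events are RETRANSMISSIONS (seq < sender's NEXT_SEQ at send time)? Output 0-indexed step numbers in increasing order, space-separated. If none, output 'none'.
Answer: none

Derivation:
Step 0: SEND seq=0 -> fresh
Step 1: SEND seq=84 -> fresh
Step 2: DROP seq=176 -> fresh
Step 3: SEND seq=366 -> fresh
Step 4: SEND seq=405 -> fresh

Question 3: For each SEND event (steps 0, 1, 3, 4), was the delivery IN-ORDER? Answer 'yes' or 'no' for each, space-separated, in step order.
Step 0: SEND seq=0 -> in-order
Step 1: SEND seq=84 -> in-order
Step 3: SEND seq=366 -> out-of-order
Step 4: SEND seq=405 -> out-of-order

Answer: yes yes no no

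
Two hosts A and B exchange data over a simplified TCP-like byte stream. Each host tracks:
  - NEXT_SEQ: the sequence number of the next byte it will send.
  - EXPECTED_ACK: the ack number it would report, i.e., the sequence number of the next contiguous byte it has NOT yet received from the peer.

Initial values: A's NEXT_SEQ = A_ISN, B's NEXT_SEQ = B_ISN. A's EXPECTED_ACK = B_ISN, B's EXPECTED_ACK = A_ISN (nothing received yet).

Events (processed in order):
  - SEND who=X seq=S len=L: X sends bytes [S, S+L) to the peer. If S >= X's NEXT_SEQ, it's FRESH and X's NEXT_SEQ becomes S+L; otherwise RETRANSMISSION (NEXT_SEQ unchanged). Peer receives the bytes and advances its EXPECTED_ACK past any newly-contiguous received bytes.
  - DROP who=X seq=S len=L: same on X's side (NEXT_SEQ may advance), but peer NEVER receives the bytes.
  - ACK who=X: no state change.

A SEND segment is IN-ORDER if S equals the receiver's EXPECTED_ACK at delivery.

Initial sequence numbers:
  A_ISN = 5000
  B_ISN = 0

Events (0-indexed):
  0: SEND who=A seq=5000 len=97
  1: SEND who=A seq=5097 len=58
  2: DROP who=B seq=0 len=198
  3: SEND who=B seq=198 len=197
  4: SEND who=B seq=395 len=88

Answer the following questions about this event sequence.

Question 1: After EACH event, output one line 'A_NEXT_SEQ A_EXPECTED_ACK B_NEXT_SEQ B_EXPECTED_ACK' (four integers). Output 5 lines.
5097 0 0 5097
5155 0 0 5155
5155 0 198 5155
5155 0 395 5155
5155 0 483 5155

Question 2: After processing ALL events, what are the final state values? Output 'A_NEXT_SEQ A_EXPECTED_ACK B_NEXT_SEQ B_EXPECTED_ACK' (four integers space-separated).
After event 0: A_seq=5097 A_ack=0 B_seq=0 B_ack=5097
After event 1: A_seq=5155 A_ack=0 B_seq=0 B_ack=5155
After event 2: A_seq=5155 A_ack=0 B_seq=198 B_ack=5155
After event 3: A_seq=5155 A_ack=0 B_seq=395 B_ack=5155
After event 4: A_seq=5155 A_ack=0 B_seq=483 B_ack=5155

Answer: 5155 0 483 5155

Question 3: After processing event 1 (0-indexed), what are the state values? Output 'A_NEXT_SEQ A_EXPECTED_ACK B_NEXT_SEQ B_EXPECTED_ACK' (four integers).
After event 0: A_seq=5097 A_ack=0 B_seq=0 B_ack=5097
After event 1: A_seq=5155 A_ack=0 B_seq=0 B_ack=5155

5155 0 0 5155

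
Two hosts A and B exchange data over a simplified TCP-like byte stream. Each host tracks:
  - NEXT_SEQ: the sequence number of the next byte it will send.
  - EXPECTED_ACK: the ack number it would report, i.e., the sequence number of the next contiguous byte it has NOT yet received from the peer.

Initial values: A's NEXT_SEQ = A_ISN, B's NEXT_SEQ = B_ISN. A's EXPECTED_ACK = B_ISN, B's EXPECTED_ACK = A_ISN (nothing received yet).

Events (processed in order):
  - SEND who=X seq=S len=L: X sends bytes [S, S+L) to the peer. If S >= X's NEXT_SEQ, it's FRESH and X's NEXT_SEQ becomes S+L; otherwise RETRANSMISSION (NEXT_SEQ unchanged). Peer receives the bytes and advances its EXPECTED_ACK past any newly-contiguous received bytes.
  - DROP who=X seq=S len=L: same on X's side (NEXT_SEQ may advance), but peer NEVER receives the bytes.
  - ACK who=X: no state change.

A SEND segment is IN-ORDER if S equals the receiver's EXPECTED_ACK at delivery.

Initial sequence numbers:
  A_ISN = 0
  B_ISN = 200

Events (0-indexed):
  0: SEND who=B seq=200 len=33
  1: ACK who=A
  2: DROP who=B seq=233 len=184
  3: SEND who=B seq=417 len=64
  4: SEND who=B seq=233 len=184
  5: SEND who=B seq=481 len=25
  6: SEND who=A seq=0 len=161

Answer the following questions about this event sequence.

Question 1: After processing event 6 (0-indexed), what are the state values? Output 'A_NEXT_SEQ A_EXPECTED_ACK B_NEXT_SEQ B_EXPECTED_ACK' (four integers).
After event 0: A_seq=0 A_ack=233 B_seq=233 B_ack=0
After event 1: A_seq=0 A_ack=233 B_seq=233 B_ack=0
After event 2: A_seq=0 A_ack=233 B_seq=417 B_ack=0
After event 3: A_seq=0 A_ack=233 B_seq=481 B_ack=0
After event 4: A_seq=0 A_ack=481 B_seq=481 B_ack=0
After event 5: A_seq=0 A_ack=506 B_seq=506 B_ack=0
After event 6: A_seq=161 A_ack=506 B_seq=506 B_ack=161

161 506 506 161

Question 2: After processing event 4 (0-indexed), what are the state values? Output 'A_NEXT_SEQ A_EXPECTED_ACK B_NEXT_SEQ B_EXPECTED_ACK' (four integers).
After event 0: A_seq=0 A_ack=233 B_seq=233 B_ack=0
After event 1: A_seq=0 A_ack=233 B_seq=233 B_ack=0
After event 2: A_seq=0 A_ack=233 B_seq=417 B_ack=0
After event 3: A_seq=0 A_ack=233 B_seq=481 B_ack=0
After event 4: A_seq=0 A_ack=481 B_seq=481 B_ack=0

0 481 481 0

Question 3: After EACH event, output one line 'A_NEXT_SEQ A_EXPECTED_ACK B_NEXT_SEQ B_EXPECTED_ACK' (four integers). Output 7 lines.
0 233 233 0
0 233 233 0
0 233 417 0
0 233 481 0
0 481 481 0
0 506 506 0
161 506 506 161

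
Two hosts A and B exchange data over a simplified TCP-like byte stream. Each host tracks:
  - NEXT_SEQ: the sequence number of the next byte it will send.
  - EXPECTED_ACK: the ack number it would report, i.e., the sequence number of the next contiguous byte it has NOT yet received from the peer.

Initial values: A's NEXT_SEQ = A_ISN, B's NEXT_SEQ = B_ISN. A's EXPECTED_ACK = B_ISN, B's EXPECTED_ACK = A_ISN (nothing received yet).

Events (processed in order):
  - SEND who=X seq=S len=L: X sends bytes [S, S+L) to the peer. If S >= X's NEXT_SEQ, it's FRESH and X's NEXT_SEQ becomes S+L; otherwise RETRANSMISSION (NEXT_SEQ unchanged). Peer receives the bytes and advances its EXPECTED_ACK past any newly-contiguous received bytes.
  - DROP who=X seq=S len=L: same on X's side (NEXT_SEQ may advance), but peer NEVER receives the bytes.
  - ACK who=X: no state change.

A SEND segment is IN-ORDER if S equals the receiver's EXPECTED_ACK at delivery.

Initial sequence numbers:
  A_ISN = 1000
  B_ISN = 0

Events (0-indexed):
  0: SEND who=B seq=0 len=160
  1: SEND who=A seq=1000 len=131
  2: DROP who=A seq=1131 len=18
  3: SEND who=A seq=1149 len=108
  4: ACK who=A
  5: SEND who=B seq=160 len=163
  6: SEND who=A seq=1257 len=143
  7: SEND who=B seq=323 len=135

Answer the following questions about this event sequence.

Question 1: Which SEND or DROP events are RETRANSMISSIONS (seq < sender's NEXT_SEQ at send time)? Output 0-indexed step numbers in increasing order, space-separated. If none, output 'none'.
Step 0: SEND seq=0 -> fresh
Step 1: SEND seq=1000 -> fresh
Step 2: DROP seq=1131 -> fresh
Step 3: SEND seq=1149 -> fresh
Step 5: SEND seq=160 -> fresh
Step 6: SEND seq=1257 -> fresh
Step 7: SEND seq=323 -> fresh

Answer: none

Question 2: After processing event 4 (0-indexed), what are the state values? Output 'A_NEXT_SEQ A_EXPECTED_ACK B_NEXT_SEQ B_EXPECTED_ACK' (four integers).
After event 0: A_seq=1000 A_ack=160 B_seq=160 B_ack=1000
After event 1: A_seq=1131 A_ack=160 B_seq=160 B_ack=1131
After event 2: A_seq=1149 A_ack=160 B_seq=160 B_ack=1131
After event 3: A_seq=1257 A_ack=160 B_seq=160 B_ack=1131
After event 4: A_seq=1257 A_ack=160 B_seq=160 B_ack=1131

1257 160 160 1131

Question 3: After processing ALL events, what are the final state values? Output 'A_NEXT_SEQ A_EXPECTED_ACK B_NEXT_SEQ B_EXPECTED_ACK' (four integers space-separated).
After event 0: A_seq=1000 A_ack=160 B_seq=160 B_ack=1000
After event 1: A_seq=1131 A_ack=160 B_seq=160 B_ack=1131
After event 2: A_seq=1149 A_ack=160 B_seq=160 B_ack=1131
After event 3: A_seq=1257 A_ack=160 B_seq=160 B_ack=1131
After event 4: A_seq=1257 A_ack=160 B_seq=160 B_ack=1131
After event 5: A_seq=1257 A_ack=323 B_seq=323 B_ack=1131
After event 6: A_seq=1400 A_ack=323 B_seq=323 B_ack=1131
After event 7: A_seq=1400 A_ack=458 B_seq=458 B_ack=1131

Answer: 1400 458 458 1131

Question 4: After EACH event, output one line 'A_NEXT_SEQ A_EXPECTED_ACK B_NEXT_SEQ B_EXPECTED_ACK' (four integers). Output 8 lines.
1000 160 160 1000
1131 160 160 1131
1149 160 160 1131
1257 160 160 1131
1257 160 160 1131
1257 323 323 1131
1400 323 323 1131
1400 458 458 1131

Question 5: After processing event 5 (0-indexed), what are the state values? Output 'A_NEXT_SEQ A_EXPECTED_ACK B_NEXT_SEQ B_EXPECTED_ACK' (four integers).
After event 0: A_seq=1000 A_ack=160 B_seq=160 B_ack=1000
After event 1: A_seq=1131 A_ack=160 B_seq=160 B_ack=1131
After event 2: A_seq=1149 A_ack=160 B_seq=160 B_ack=1131
After event 3: A_seq=1257 A_ack=160 B_seq=160 B_ack=1131
After event 4: A_seq=1257 A_ack=160 B_seq=160 B_ack=1131
After event 5: A_seq=1257 A_ack=323 B_seq=323 B_ack=1131

1257 323 323 1131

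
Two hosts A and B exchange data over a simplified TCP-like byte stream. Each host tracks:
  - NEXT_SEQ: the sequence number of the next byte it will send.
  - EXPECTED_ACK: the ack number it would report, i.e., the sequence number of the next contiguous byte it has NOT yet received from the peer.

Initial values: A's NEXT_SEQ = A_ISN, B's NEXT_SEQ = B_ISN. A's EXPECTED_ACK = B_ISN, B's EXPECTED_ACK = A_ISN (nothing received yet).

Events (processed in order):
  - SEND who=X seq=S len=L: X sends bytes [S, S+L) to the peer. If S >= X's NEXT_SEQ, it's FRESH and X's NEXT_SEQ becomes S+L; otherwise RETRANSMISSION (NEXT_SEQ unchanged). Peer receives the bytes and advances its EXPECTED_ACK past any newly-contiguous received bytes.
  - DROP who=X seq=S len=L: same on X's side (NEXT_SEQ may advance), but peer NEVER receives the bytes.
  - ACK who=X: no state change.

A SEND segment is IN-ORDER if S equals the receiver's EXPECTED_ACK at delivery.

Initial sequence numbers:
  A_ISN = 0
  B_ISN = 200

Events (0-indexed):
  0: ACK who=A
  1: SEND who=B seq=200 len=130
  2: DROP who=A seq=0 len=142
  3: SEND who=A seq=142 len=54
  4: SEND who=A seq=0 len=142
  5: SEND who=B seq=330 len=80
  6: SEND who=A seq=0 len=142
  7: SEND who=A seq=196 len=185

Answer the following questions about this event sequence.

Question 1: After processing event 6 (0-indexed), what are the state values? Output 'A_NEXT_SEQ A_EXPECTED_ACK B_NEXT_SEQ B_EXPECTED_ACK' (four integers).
After event 0: A_seq=0 A_ack=200 B_seq=200 B_ack=0
After event 1: A_seq=0 A_ack=330 B_seq=330 B_ack=0
After event 2: A_seq=142 A_ack=330 B_seq=330 B_ack=0
After event 3: A_seq=196 A_ack=330 B_seq=330 B_ack=0
After event 4: A_seq=196 A_ack=330 B_seq=330 B_ack=196
After event 5: A_seq=196 A_ack=410 B_seq=410 B_ack=196
After event 6: A_seq=196 A_ack=410 B_seq=410 B_ack=196

196 410 410 196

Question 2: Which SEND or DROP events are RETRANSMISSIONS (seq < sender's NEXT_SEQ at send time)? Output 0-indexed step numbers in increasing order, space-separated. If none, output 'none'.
Step 1: SEND seq=200 -> fresh
Step 2: DROP seq=0 -> fresh
Step 3: SEND seq=142 -> fresh
Step 4: SEND seq=0 -> retransmit
Step 5: SEND seq=330 -> fresh
Step 6: SEND seq=0 -> retransmit
Step 7: SEND seq=196 -> fresh

Answer: 4 6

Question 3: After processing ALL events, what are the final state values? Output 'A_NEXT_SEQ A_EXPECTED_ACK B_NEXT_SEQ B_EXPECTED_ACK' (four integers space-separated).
Answer: 381 410 410 381

Derivation:
After event 0: A_seq=0 A_ack=200 B_seq=200 B_ack=0
After event 1: A_seq=0 A_ack=330 B_seq=330 B_ack=0
After event 2: A_seq=142 A_ack=330 B_seq=330 B_ack=0
After event 3: A_seq=196 A_ack=330 B_seq=330 B_ack=0
After event 4: A_seq=196 A_ack=330 B_seq=330 B_ack=196
After event 5: A_seq=196 A_ack=410 B_seq=410 B_ack=196
After event 6: A_seq=196 A_ack=410 B_seq=410 B_ack=196
After event 7: A_seq=381 A_ack=410 B_seq=410 B_ack=381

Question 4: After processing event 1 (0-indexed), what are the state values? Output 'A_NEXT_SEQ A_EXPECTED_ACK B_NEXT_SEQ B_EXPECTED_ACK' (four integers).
After event 0: A_seq=0 A_ack=200 B_seq=200 B_ack=0
After event 1: A_seq=0 A_ack=330 B_seq=330 B_ack=0

0 330 330 0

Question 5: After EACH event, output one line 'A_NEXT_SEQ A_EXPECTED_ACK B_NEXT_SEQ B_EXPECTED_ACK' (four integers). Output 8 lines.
0 200 200 0
0 330 330 0
142 330 330 0
196 330 330 0
196 330 330 196
196 410 410 196
196 410 410 196
381 410 410 381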